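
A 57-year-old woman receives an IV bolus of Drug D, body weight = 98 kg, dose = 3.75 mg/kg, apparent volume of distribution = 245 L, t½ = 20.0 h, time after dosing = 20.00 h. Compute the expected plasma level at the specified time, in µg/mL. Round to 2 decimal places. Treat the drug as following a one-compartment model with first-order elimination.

0.75 µg/mL

Total dose = 3.75 × 98 = 367.5 mg
C₀ = Dose / Vd = 367.5 / 245 = 1.500 mg/L
k = ln2 / t½ = 0.693147 / 20.0 = 0.03466 h⁻¹
t / t½ = 20.00 / 20.0 = 1 half-lives
C = C₀ × (1/2)^1 = 1.500 × 0.5000 = 0.7500 mg/L
(0.7500 mg/L = 0.7500 µg/mL)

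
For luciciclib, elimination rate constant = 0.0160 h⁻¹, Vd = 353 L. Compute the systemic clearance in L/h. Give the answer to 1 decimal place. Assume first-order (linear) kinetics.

5.6 L/h

CL = k × Vd = 0.0160 × 353 = 5.648 L/h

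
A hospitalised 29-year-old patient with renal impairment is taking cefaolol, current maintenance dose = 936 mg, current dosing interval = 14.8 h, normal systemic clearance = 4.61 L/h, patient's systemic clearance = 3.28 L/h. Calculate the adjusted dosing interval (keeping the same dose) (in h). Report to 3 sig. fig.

To keep the same average steady-state level, dosing rate must scale with clearance.
CL ratio = 3.28 / 4.61 = 0.7115
New interval (same dose) = 14.8 / 0.7115 = 20.80 h

20.8 h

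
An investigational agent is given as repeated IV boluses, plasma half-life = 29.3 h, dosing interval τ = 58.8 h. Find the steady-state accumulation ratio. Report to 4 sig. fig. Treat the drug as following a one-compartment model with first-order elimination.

k = ln2 / t½ = 0.693147 / 29.3 = 0.02366 h⁻¹
e^(−kτ) = e^(−0.02366 × 58.8) = 0.2488
Accumulation ratio R = 1 / (1 − e^(−kτ)) = 1 / (1 − 0.2488) = 1.331

1.331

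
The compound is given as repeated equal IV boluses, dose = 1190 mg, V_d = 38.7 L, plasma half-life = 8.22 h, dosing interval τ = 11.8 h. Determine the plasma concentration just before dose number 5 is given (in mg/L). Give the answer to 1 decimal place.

C₀ per dose = Dose / Vd = 1190 / 38.7 = 30.75 mg/L
k = ln2 / t½ = 0.693147 / 8.22 = 0.08432 h⁻¹
Fraction remaining after one interval: r = e^(−kτ) = e^(−0.08432 × 11.8) = 0.3697
Before dose 5, 4 doses have been given (aged 1τ, 2τ, 3τ, 4τ).
C_trough = C₀ × (r + r² + … + r^4) = C₀ × r(1−r^4)/(1−r)
        = 30.75 × 0.3697 × (1 − 0.01868) / (1 − 0.3697) = 17.70 mg/L

17.7 mg/L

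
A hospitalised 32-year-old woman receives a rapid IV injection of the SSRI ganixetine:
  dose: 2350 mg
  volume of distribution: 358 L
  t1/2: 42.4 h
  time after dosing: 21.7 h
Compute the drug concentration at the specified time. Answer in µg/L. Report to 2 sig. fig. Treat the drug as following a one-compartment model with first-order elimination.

C₀ = Dose / Vd = 2350 / 358 = 6.564 mg/L
k = ln2 / t½ = 0.693147 / 42.4 = 0.01635 h⁻¹
C = C₀ · e^(−k·t) = 6.564 × e^(−0.01635 × 21.7)
  = 6.564 × 0.7013 = 4.603 mg/L
Convert: 4.603 mg/L × 1000 = 4603 µg/L

4600 µg/L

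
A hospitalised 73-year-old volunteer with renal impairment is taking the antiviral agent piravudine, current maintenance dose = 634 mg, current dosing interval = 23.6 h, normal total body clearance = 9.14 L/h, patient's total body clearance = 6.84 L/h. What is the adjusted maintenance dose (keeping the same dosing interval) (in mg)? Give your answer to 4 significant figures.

To keep the same average steady-state level, dosing rate must scale with clearance.
CL ratio = 6.84 / 9.14 = 0.7484
New dose (same interval) = 634 × 0.7484 = 474.5 mg

474.5 mg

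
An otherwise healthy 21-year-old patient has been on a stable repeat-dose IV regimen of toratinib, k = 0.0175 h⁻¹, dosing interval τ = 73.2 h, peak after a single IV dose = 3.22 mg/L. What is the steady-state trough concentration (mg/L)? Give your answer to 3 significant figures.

e^(−kτ) = e^(−0.01750 × 73.2) = 0.2778
Accumulation ratio R = 1 / (1 − e^(−kτ)) = 1 / (1 − 0.2778) = 1.385
Steady-state trough = C₀ × R × e^(−kτ) = 3.22 × 1.385 × 0.2778 = 1.239 mg/L

1.24 mg/L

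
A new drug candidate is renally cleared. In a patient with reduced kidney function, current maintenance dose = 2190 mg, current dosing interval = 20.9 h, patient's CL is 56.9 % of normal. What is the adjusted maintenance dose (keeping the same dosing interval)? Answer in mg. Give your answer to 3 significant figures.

To keep the same average steady-state level, dosing rate must scale with clearance.
CL ratio = 56.9 / 100 = 0.5690
New dose (same interval) = 2190 × 0.5690 = 1246 mg

1250 mg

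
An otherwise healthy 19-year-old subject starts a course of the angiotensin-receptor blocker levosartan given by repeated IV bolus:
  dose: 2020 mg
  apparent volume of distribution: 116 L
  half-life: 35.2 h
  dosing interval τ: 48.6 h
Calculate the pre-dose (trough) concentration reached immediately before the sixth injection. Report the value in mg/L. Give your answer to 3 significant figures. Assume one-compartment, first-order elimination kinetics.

10.8 mg/L

C₀ per dose = Dose / Vd = 2020 / 116 = 17.41 mg/L
k = ln2 / t½ = 0.693147 / 35.2 = 0.01969 h⁻¹
Fraction remaining after one interval: r = e^(−kτ) = e^(−0.01969 × 48.6) = 0.3841
Before dose 6, 5 doses have been given (aged 1τ, 2τ, 3τ, 4τ, 5τ).
C_trough = C₀ × (r + r² + … + r^5) = C₀ × r(1−r^5)/(1−r)
        = 17.41 × 0.3841 × (1 − 0.008360) / (1 − 0.3841) = 10.77 mg/L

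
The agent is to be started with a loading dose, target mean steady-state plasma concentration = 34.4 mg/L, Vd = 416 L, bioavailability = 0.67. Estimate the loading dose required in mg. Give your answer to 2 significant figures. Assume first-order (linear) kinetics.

LD = Css × Vd / F = 34.4 × 416 / 0.67 = 21360 mg

21000 mg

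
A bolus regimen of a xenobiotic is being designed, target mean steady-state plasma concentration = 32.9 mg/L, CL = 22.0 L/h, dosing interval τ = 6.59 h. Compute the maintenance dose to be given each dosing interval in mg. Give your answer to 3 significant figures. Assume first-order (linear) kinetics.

At steady state, Dose/τ = Css × CL.
Dose = Css × CL × τ = 32.9 × 22.00 × 6.59 = 4770 mg

4770 mg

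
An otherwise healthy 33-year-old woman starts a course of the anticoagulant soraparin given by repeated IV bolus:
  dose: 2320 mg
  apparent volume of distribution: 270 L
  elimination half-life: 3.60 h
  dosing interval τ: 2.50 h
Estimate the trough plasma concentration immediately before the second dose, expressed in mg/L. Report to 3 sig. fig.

C₀ per dose = Dose / Vd = 2320 / 270 = 8.593 mg/L
k = ln2 / t½ = 0.693147 / 3.60 = 0.1925 h⁻¹
Fraction remaining after one interval: r = e^(−kτ) = e^(−0.1925 × 2.50) = 0.6180
Before dose 2, 1 dose has been given (aged 1τ).
C_trough = C₀ × r = 8.593 × 0.6180 = 5.310 mg/L

5.31 mg/L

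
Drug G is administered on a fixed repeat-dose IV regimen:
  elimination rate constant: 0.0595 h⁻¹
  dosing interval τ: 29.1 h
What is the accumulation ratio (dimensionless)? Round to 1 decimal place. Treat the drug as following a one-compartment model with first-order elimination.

1.2

e^(−kτ) = e^(−0.05950 × 29.1) = 0.1770
Accumulation ratio R = 1 / (1 − e^(−kτ)) = 1 / (1 − 0.1770) = 1.215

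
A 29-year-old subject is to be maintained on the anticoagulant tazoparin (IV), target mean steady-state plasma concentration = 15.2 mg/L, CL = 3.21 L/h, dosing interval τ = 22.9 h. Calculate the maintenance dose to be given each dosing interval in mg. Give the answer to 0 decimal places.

At steady state, Dose/τ = Css × CL.
Dose = Css × CL × τ = 15.2 × 3.210 × 22.9 = 1117 mg

1117 mg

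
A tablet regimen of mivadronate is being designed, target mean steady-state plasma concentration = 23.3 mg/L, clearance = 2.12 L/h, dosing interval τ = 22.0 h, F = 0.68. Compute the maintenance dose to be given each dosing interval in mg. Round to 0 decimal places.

At steady state, F × (Dose/τ) = Css × CL.
Dose = Css × CL × τ / F = 23.3 × 2.120 × 22.0 / 0.68 = 1598 mg

1598 mg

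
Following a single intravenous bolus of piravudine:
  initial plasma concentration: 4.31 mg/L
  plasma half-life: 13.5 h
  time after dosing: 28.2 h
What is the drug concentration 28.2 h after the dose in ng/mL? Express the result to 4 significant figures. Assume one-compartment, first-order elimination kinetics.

1013 ng/mL

k = ln2 / t½ = 0.693147 / 13.5 = 0.05134 h⁻¹
C = C₀ · e^(−k·t) = 4.310 × e^(−0.05134 × 28.2)
  = 4.310 × 0.2351 = 1.013 mg/L
Convert: 1.013 mg/L × 1000 = 1013 ng/mL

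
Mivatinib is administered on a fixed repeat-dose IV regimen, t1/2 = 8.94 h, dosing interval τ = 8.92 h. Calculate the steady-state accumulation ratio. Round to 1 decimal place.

k = ln2 / t½ = 0.693147 / 8.94 = 0.07753 h⁻¹
e^(−kτ) = e^(−0.07753 × 8.92) = 0.5008
Accumulation ratio R = 1 / (1 − e^(−kτ)) = 1 / (1 − 0.5008) = 2.003

2.0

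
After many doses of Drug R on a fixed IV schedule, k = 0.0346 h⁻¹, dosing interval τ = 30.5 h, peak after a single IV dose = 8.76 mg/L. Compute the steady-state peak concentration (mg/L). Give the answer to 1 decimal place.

13.4 mg/L

e^(−kτ) = e^(−0.03460 × 30.5) = 0.3481
Accumulation ratio R = 1 / (1 − e^(−kτ)) = 1 / (1 − 0.3481) = 1.534
Steady-state peak = C₀ × R = 8.76 × 1.534 = 13.44 mg/L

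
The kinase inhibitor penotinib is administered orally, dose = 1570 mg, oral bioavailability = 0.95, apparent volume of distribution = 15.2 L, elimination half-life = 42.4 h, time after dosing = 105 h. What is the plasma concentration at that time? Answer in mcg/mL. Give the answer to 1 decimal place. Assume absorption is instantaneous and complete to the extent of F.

17.6 mcg/mL

Amount reaching circulation = F × Dose = 0.95 × 1570 = 1492 mg
C₀ = F·Dose / Vd = 1492 / 15.2 = 98.16 mg/L
k = ln2 / t½ = 0.693147 / 42.4 = 0.01635 h⁻¹
C = C₀ · e^(−k·t) = 98.16 × e^(−0.01635 × 105)
  = 98.16 × 0.1796 = 17.63 mg/L
(17.63 mg/L = 17.63 mcg/mL)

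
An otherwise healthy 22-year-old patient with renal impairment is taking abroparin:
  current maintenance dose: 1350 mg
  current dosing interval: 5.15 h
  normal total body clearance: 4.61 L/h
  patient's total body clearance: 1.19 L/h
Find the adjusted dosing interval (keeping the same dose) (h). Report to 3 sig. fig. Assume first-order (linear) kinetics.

To keep the same average steady-state level, dosing rate must scale with clearance.
CL ratio = 1.19 / 4.61 = 0.2581
New interval (same dose) = 5.15 / 0.2581 = 19.95 h

20.0 h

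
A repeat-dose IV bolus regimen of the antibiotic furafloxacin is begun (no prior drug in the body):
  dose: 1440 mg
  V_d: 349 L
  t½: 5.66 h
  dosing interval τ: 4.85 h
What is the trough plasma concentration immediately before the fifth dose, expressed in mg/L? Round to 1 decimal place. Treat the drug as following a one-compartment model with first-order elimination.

4.6 mg/L

C₀ per dose = Dose / Vd = 1440 / 349 = 4.126 mg/L
k = ln2 / t½ = 0.693147 / 5.66 = 0.1225 h⁻¹
Fraction remaining after one interval: r = e^(−kτ) = e^(−0.1225 × 4.85) = 0.5520
Before dose 5, 4 doses have been given (aged 1τ, 2τ, 3τ, 4τ).
C_trough = C₀ × (r + r² + … + r^4) = C₀ × r(1−r^4)/(1−r)
        = 4.126 × 0.5520 × (1 − 0.09284) / (1 − 0.5520) = 4.612 mg/L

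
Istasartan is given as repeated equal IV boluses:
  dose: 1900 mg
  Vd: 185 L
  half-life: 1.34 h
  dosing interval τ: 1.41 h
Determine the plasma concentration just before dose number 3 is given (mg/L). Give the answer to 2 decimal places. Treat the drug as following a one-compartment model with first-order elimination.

C₀ per dose = Dose / Vd = 1900 / 185 = 10.27 mg/L
k = ln2 / t½ = 0.693147 / 1.34 = 0.5173 h⁻¹
Fraction remaining after one interval: r = e^(−kτ) = e^(−0.5173 × 1.41) = 0.4822
Before dose 3, 2 doses have been given (aged 1τ, 2τ).
C_trough = C₀ × (r + r²) = 10.27 × (0.4822 + 0.2325) = 7.340 mg/L

7.34 mg/L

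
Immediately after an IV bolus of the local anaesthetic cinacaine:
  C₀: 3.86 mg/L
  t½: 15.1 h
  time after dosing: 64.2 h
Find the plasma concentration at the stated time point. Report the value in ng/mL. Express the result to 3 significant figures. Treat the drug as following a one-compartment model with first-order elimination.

203 ng/mL

k = ln2 / t½ = 0.693147 / 15.1 = 0.04590 h⁻¹
C = C₀ · e^(−k·t) = 3.860 × e^(−0.04590 × 64.2)
  = 3.860 × 0.05251 = 0.2027 mg/L
Convert: 0.2027 mg/L × 1000 = 202.7 ng/mL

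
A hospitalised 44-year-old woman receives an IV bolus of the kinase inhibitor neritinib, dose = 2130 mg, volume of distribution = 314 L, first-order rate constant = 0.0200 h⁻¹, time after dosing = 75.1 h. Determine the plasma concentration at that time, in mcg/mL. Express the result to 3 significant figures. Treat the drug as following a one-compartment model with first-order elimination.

C₀ = Dose / Vd = 2130 / 314 = 6.783 mg/L
C = C₀ · e^(−k·t) = 6.783 × e^(−0.02000 × 75.1)
  = 6.783 × 0.2227 = 1.511 mg/L
(1.511 mg/L = 1.511 mcg/mL)

1.51 mcg/mL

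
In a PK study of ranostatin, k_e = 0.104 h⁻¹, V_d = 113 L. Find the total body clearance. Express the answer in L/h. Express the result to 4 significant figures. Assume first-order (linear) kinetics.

11.75 L/h

CL = k × Vd = 0.104 × 113 = 11.75 L/h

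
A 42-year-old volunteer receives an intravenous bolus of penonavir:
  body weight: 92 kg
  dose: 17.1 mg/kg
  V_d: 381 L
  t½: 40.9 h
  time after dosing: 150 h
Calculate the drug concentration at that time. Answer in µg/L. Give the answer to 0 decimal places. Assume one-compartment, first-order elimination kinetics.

Total dose = 17.1 × 92 = 1573 mg
C₀ = Dose / Vd = 1573 / 381 = 4.129 mg/L
k = ln2 / t½ = 0.693147 / 40.9 = 0.01695 h⁻¹
C = C₀ · e^(−k·t) = 4.129 × e^(−0.01695 × 150)
  = 4.129 × 0.07867 = 0.3248 mg/L
Convert: 0.3248 mg/L × 1000 = 324.8 µg/L

325 µg/L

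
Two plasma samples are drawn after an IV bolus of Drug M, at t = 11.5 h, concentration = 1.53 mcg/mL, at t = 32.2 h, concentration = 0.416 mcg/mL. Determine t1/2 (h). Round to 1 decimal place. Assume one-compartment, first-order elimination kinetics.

11.0 h

k = ln(C₁/C₂) / (t₂ − t₁) = ln(1.53/0.416) / (32.2 − 11.5)
  = 1.302 / 20.70 = 0.06290 h⁻¹
t½ = ln2 / k = 0.693147 / 0.06290 = 11.02 h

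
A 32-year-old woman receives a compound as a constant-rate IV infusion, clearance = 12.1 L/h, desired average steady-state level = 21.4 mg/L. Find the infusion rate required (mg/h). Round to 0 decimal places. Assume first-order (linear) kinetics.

At steady state, infusion rate R₀ = Css × CL = 21.4 × 12.10 = 258.9 mg/h

259 mg/h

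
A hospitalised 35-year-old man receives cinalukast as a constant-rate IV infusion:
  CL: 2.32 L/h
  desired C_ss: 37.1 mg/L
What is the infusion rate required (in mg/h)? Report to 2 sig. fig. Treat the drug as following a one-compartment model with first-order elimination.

At steady state, infusion rate R₀ = Css × CL = 37.1 × 2.320 = 86.07 mg/h

86 mg/h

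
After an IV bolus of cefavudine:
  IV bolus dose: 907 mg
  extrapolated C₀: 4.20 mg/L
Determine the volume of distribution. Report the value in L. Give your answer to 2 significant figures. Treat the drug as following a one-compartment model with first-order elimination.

Vd = Dose / C₀ = 907.0 / 4.20 = 216.0 L

220 L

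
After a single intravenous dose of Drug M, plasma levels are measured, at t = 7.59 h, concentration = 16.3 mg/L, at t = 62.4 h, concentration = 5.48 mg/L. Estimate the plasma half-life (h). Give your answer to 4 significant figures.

34.85 h

k = ln(C₁/C₂) / (t₂ − t₁) = ln(16.3/5.48) / (62.4 − 7.59)
  = 1.090 / 54.81 = 0.01989 h⁻¹
t½ = ln2 / k = 0.693147 / 0.01989 = 34.85 h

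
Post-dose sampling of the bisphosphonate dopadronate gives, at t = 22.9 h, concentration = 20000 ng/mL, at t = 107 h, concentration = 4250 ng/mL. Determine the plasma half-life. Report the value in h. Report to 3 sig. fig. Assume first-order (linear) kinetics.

37.6 h

k = ln(C₁/C₂) / (t₂ − t₁) = ln(20000/4250) / (107 − 22.9)
  = 1.549 / 84.10 = 0.01842 h⁻¹
t½ = ln2 / k = 0.693147 / 0.01842 = 37.63 h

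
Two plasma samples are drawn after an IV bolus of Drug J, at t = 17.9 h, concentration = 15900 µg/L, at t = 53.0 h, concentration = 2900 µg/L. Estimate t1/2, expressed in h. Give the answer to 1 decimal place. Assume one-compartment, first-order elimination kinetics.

k = ln(C₁/C₂) / (t₂ − t₁) = ln(15900/2900) / (53.0 − 17.9)
  = 1.702 / 35.10 = 0.04849 h⁻¹
t½ = ln2 / k = 0.693147 / 0.04849 = 14.29 h

14.3 h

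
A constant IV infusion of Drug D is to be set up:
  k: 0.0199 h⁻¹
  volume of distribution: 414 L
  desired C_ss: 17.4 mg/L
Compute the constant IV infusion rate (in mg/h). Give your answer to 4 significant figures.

143.4 mg/h

CL = k × Vd = 0.01990 × 414 = 8.239 L/h
At steady state, infusion rate R₀ = Css × CL = 17.4 × 8.239 = 143.4 mg/h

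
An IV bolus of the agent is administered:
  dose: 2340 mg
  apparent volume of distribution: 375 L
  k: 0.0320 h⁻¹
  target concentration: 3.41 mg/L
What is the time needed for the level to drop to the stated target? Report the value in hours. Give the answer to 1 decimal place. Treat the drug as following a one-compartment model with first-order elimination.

C₀ = Dose / Vd = 2340 / 375 = 6.240 mg/L
t = ln(C₀ / C) / k = ln(6.240 / 3.41) / 0.03200
  = ln(1.830) / 0.03200 = 0.6043 / 0.03200 = 18.88 h

18.9 h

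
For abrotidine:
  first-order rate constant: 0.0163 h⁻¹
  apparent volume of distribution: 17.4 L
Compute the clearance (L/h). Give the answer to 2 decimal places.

0.28 L/h

CL = k × Vd = 0.0163 × 17.4 = 0.2836 L/h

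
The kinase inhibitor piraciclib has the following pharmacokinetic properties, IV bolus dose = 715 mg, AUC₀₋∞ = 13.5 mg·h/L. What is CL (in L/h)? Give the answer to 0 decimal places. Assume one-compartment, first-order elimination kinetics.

CL = Dose / AUC = 715 / 13.5 = 52.96 L/h

53 L/h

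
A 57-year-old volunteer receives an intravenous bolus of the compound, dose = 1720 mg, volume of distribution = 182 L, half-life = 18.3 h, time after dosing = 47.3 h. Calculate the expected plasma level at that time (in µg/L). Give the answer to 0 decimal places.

C₀ = Dose / Vd = 1720 / 182 = 9.451 mg/L
k = ln2 / t½ = 0.693147 / 18.3 = 0.03788 h⁻¹
C = C₀ · e^(−k·t) = 9.451 × e^(−0.03788 × 47.3)
  = 9.451 × 0.1667 = 1.575 mg/L
Convert: 1.575 mg/L × 1000 = 1575 µg/L

1575 µg/L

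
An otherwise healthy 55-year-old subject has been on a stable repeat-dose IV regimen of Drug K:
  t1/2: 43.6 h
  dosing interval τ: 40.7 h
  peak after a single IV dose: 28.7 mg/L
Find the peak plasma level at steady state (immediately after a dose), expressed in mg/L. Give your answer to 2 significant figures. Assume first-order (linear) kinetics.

60 mg/L

k = ln2 / t½ = 0.693147 / 43.6 = 0.01590 h⁻¹
e^(−kτ) = e^(−0.01590 × 40.7) = 0.5235
Accumulation ratio R = 1 / (1 − e^(−kτ)) = 1 / (1 − 0.5235) = 2.099
Steady-state peak = C₀ × R = 28.7 × 2.099 = 60.24 mg/L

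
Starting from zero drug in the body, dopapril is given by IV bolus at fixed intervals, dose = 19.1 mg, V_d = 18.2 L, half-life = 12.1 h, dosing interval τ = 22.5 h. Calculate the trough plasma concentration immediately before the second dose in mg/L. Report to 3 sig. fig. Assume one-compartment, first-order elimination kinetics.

0.289 mg/L

C₀ per dose = Dose / Vd = 19.1 / 18.2 = 1.049 mg/L
k = ln2 / t½ = 0.693147 / 12.1 = 0.05728 h⁻¹
Fraction remaining after one interval: r = e^(−kτ) = e^(−0.05728 × 22.5) = 0.2756
Before dose 2, 1 dose has been given (aged 1τ).
C_trough = C₀ × r = 1.049 × 0.2756 = 0.2891 mg/L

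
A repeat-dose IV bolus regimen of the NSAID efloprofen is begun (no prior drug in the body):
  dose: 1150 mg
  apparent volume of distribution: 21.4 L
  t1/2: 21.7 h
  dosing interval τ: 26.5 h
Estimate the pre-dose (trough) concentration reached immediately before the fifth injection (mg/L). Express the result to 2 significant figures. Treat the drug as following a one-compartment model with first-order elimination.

39 mg/L

C₀ per dose = Dose / Vd = 1150 / 21.4 = 53.74 mg/L
k = ln2 / t½ = 0.693147 / 21.7 = 0.03194 h⁻¹
Fraction remaining after one interval: r = e^(−kτ) = e^(−0.03194 × 26.5) = 0.4290
Before dose 5, 4 doses have been given (aged 1τ, 2τ, 3τ, 4τ).
C_trough = C₀ × (r + r² + … + r^4) = C₀ × r(1−r^4)/(1−r)
        = 53.74 × 0.4290 × (1 − 0.03387) / (1 − 0.4290) = 39.01 mg/L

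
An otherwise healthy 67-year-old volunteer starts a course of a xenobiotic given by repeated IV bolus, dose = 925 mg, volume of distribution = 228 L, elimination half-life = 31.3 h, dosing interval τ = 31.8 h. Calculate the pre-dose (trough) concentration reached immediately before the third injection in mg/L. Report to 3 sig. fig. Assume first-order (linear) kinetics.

C₀ per dose = Dose / Vd = 925 / 228 = 4.057 mg/L
k = ln2 / t½ = 0.693147 / 31.3 = 0.02215 h⁻¹
Fraction remaining after one interval: r = e^(−kτ) = e^(−0.02215 × 31.8) = 0.4944
Before dose 3, 2 doses have been given (aged 1τ, 2τ).
C_trough = C₀ × (r + r²) = 4.057 × (0.4944 + 0.2444) = 2.997 mg/L

3.00 mg/L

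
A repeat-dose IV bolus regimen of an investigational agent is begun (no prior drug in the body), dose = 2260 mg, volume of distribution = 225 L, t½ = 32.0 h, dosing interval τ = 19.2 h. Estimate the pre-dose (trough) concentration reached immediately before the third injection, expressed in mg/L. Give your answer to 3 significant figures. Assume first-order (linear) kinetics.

C₀ per dose = Dose / Vd = 2260 / 225 = 10.04 mg/L
k = ln2 / t½ = 0.693147 / 32.0 = 0.02166 h⁻¹
Fraction remaining after one interval: r = e^(−kτ) = e^(−0.02166 × 19.2) = 0.6598
Before dose 3, 2 doses have been given (aged 1τ, 2τ).
C_trough = C₀ × (r + r²) = 10.04 × (0.6598 + 0.4353) = 10.99 mg/L

11.0 mg/L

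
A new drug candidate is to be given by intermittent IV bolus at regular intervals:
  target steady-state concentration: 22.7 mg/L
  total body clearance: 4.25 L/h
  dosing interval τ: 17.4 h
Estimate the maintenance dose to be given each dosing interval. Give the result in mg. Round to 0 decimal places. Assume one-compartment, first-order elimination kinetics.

At steady state, Dose/τ = Css × CL.
Dose = Css × CL × τ = 22.7 × 4.250 × 17.4 = 1679 mg

1679 mg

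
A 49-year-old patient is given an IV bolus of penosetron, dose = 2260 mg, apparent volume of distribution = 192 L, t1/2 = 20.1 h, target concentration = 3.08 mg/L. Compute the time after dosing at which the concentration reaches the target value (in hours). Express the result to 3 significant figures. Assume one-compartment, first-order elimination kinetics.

C₀ = Dose / Vd = 2260 / 192 = 11.77 mg/L
k = ln2 / t½ = 0.693147 / 20.1 = 0.03448 h⁻¹
t = ln(C₀ / C) / k = ln(11.77 / 3.08) / 0.03448
  = ln(3.821) / 0.03448 = 1.341 / 0.03448 = 38.89 h

38.9 h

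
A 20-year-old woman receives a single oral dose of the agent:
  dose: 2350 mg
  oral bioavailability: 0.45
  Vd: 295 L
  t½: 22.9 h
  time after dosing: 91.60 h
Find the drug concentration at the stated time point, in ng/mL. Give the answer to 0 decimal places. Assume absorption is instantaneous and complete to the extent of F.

Amount reaching circulation = F × Dose = 0.45 × 2350 = 1058 mg
C₀ = F·Dose / Vd = 1058 / 295 = 3.586 mg/L
k = ln2 / t½ = 0.693147 / 22.9 = 0.03027 h⁻¹
t / t½ = 91.60 / 22.9 = 4 half-lives
C = C₀ × (1/2)^4 = 3.586 × 0.06250 = 0.2241 mg/L
Convert: 0.2241 mg/L × 1000 = 224.1 ng/mL

224 ng/mL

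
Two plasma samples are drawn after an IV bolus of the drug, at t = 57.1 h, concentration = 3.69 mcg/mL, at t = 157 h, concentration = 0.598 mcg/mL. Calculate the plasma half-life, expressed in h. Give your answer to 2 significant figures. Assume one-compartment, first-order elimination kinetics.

k = ln(C₁/C₂) / (t₂ − t₁) = ln(3.69/0.598) / (157 − 57.1)
  = 1.820 / 99.90 = 0.01822 h⁻¹
t½ = ln2 / k = 0.693147 / 0.01822 = 38.04 h

38 h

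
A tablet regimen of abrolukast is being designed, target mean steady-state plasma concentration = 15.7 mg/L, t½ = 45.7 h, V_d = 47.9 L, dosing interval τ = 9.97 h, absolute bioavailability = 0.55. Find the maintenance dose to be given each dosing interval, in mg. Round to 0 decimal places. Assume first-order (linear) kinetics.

207 mg

k = ln2 / t½ = 0.693147 / 45.7 = 0.01517 h⁻¹
CL = k × Vd = 0.01517 × 47.9 = 0.7266 L/h
At steady state, F × (Dose/τ) = Css × CL.
Dose = Css × CL × τ / F = 15.7 × 0.7266 × 9.97 / 0.55 = 206.8 mg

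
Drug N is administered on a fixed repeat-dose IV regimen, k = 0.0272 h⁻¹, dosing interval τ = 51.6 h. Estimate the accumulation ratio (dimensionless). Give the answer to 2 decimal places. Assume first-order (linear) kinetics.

1.33

e^(−kτ) = e^(−0.02720 × 51.6) = 0.2457
Accumulation ratio R = 1 / (1 − e^(−kτ)) = 1 / (1 − 0.2457) = 1.326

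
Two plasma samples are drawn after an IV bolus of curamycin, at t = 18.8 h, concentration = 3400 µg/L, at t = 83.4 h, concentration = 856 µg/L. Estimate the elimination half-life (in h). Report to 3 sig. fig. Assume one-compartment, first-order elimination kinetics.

32.5 h

k = ln(C₁/C₂) / (t₂ − t₁) = ln(3400/856) / (83.4 − 18.8)
  = 1.379 / 64.60 = 0.02135 h⁻¹
t½ = ln2 / k = 0.693147 / 0.02135 = 32.47 h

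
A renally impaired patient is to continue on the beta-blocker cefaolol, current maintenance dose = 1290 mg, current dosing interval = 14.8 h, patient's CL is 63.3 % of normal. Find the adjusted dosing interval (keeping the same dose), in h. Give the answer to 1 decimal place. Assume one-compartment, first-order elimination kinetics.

To keep the same average steady-state level, dosing rate must scale with clearance.
CL ratio = 63.3 / 100 = 0.6330
New interval (same dose) = 14.8 / 0.6330 = 23.38 h

23.4 h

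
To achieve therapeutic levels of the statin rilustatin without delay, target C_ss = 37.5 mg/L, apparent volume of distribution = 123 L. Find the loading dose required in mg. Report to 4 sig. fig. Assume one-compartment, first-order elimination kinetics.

LD = Css × Vd = 37.5 × 123 = 4613 mg

4613 mg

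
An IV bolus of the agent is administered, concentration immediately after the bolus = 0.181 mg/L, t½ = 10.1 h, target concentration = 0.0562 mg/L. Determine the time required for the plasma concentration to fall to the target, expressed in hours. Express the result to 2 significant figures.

17 h

k = ln2 / t½ = 0.693147 / 10.1 = 0.06863 h⁻¹
t = ln(C₀ / C) / k = ln(0.1810 / 0.0562) / 0.06863
  = ln(3.221) / 0.06863 = 1.170 / 0.06863 = 17.05 h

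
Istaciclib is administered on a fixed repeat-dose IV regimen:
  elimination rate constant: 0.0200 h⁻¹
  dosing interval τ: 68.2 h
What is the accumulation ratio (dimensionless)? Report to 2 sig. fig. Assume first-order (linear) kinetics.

1.3

e^(−kτ) = e^(−0.02000 × 68.2) = 0.2556
Accumulation ratio R = 1 / (1 − e^(−kτ)) = 1 / (1 − 0.2556) = 1.343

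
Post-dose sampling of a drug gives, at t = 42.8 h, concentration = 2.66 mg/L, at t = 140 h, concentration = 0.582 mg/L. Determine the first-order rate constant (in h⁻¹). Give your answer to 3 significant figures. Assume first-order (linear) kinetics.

k = ln(C₁/C₂) / (t₂ − t₁) = ln(2.66/0.582) / (140 − 42.8)
  = 1.520 / 97.20 = 0.01564 h⁻¹

0.0156 h⁻¹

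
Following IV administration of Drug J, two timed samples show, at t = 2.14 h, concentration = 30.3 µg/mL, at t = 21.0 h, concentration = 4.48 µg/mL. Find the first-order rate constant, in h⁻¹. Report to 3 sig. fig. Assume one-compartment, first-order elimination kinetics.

k = ln(C₁/C₂) / (t₂ − t₁) = ln(30.3/4.48) / (21.0 − 2.14)
  = 1.912 / 18.86 = 0.1014 h⁻¹

0.101 h⁻¹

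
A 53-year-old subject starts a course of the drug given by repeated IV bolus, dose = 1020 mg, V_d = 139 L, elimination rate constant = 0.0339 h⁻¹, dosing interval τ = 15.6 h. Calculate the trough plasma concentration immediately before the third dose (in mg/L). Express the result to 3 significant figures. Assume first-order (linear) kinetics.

6.87 mg/L

C₀ per dose = Dose / Vd = 1020 / 139 = 7.338 mg/L
Fraction remaining after one interval: r = e^(−kτ) = e^(−0.03390 × 15.6) = 0.5893
Before dose 3, 2 doses have been given (aged 1τ, 2τ).
C_trough = C₀ × (r + r²) = 7.338 × (0.5893 + 0.3473) = 6.873 mg/L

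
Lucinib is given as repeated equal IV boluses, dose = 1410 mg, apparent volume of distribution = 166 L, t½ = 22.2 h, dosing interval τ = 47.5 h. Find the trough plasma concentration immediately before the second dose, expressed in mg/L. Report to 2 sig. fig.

1.9 mg/L

C₀ per dose = Dose / Vd = 1410 / 166 = 8.494 mg/L
k = ln2 / t½ = 0.693147 / 22.2 = 0.03122 h⁻¹
Fraction remaining after one interval: r = e^(−kτ) = e^(−0.03122 × 47.5) = 0.2270
Before dose 2, 1 dose has been given (aged 1τ).
C_trough = C₀ × r = 8.494 × 0.2270 = 1.928 mg/L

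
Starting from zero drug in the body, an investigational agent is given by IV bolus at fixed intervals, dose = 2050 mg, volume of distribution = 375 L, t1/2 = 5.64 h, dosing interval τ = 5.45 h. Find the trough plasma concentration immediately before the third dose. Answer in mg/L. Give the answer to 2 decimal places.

C₀ per dose = Dose / Vd = 2050 / 375 = 5.467 mg/L
k = ln2 / t½ = 0.693147 / 5.64 = 0.1229 h⁻¹
Fraction remaining after one interval: r = e^(−kτ) = e^(−0.1229 × 5.45) = 0.5118
Before dose 3, 2 doses have been given (aged 1τ, 2τ).
C_trough = C₀ × (r + r²) = 5.467 × (0.5118 + 0.2619) = 4.230 mg/L

4.23 mg/L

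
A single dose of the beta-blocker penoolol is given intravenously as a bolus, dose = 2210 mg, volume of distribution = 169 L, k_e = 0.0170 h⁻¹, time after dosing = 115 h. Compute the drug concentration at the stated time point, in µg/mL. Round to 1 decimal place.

1.9 µg/mL

C₀ = Dose / Vd = 2210 / 169 = 13.08 mg/L
C = C₀ · e^(−k·t) = 13.08 × e^(−0.01700 × 115)
  = 13.08 × 0.1416 = 1.852 mg/L
(1.852 mg/L = 1.852 µg/mL)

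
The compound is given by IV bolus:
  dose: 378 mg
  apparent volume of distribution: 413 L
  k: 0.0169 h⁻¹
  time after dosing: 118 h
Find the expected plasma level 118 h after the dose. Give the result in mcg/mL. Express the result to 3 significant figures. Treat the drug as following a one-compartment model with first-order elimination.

C₀ = Dose / Vd = 378.0 / 413 = 0.9153 mg/L
C = C₀ · e^(−k·t) = 0.9153 × e^(−0.01690 × 118)
  = 0.9153 × 0.1361 = 0.1246 mg/L
(0.1246 mg/L = 0.1246 mcg/mL)

0.125 mcg/mL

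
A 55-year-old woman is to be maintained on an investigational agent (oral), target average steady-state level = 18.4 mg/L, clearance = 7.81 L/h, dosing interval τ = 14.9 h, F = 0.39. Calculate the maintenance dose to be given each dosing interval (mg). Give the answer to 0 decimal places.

At steady state, F × (Dose/τ) = Css × CL.
Dose = Css × CL × τ / F = 18.4 × 7.810 × 14.9 / 0.39 = 5490 mg

5490 mg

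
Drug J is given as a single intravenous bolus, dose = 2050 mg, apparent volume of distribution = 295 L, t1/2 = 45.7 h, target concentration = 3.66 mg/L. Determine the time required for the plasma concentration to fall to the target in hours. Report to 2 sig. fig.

C₀ = Dose / Vd = 2050 / 295 = 6.949 mg/L
k = ln2 / t½ = 0.693147 / 45.7 = 0.01517 h⁻¹
t = ln(C₀ / C) / k = ln(6.949 / 3.66) / 0.01517
  = ln(1.899) / 0.01517 = 0.6413 / 0.01517 = 42.27 h

42 h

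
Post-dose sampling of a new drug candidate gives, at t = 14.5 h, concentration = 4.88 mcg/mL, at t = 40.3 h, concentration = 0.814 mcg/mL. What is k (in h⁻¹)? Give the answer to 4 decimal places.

k = ln(C₁/C₂) / (t₂ − t₁) = ln(4.88/0.814) / (40.3 − 14.5)
  = 1.791 / 25.80 = 0.06942 h⁻¹

0.0694 h⁻¹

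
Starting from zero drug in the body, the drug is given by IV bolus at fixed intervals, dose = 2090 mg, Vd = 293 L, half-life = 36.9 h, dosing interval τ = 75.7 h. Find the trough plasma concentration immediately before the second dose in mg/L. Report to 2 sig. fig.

C₀ per dose = Dose / Vd = 2090 / 293 = 7.133 mg/L
k = ln2 / t½ = 0.693147 / 36.9 = 0.01878 h⁻¹
Fraction remaining after one interval: r = e^(−kτ) = e^(−0.01878 × 75.7) = 0.2413
Before dose 2, 1 dose has been given (aged 1τ).
C_trough = C₀ × r = 7.133 × 0.2413 = 1.721 mg/L

1.7 mg/L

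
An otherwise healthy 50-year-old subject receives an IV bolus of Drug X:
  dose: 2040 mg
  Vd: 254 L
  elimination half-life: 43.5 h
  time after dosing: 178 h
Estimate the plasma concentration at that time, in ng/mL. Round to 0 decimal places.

471 ng/mL

C₀ = Dose / Vd = 2040 / 254 = 8.031 mg/L
k = ln2 / t½ = 0.693147 / 43.5 = 0.01593 h⁻¹
C = C₀ · e^(−k·t) = 8.031 × e^(−0.01593 × 178)
  = 8.031 × 0.05869 = 0.4713 mg/L
Convert: 0.4713 mg/L × 1000 = 471.3 ng/mL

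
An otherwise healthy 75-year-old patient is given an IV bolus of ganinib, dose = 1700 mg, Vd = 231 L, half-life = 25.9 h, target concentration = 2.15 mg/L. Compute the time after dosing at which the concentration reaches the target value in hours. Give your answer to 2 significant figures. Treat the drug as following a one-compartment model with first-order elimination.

46 h

C₀ = Dose / Vd = 1700 / 231 = 7.359 mg/L
k = ln2 / t½ = 0.693147 / 25.9 = 0.02676 h⁻¹
t = ln(C₀ / C) / k = ln(7.359 / 2.15) / 0.02676
  = ln(3.423) / 0.02676 = 1.231 / 0.02676 = 46.00 h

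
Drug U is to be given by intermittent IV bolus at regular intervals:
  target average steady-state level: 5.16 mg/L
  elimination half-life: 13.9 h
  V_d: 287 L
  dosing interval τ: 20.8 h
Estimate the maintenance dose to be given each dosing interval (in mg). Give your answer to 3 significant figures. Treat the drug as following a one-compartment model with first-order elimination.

k = ln2 / t½ = 0.693147 / 13.9 = 0.04987 h⁻¹
CL = k × Vd = 0.04987 × 287 = 14.31 L/h
At steady state, Dose/τ = Css × CL.
Dose = Css × CL × τ = 5.16 × 14.31 × 20.8 = 1536 mg

1540 mg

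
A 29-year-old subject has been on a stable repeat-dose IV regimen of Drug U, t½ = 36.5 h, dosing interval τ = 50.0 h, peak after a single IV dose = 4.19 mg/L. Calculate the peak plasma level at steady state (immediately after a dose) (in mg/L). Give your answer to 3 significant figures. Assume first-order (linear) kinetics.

k = ln2 / t½ = 0.693147 / 36.5 = 0.01899 h⁻¹
e^(−kτ) = e^(−0.01899 × 50.0) = 0.3869
Accumulation ratio R = 1 / (1 − e^(−kτ)) = 1 / (1 − 0.3869) = 1.631
Steady-state peak = C₀ × R = 4.19 × 1.631 = 6.834 mg/L

6.83 mg/L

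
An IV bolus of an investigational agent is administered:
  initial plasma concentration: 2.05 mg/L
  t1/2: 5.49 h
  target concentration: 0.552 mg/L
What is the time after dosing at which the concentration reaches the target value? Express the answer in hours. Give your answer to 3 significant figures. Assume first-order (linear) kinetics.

10.4 h

k = ln2 / t½ = 0.693147 / 5.49 = 0.1263 h⁻¹
t = ln(C₀ / C) / k = ln(2.050 / 0.552) / 0.1263
  = ln(3.714) / 0.1263 = 1.312 / 0.1263 = 10.39 h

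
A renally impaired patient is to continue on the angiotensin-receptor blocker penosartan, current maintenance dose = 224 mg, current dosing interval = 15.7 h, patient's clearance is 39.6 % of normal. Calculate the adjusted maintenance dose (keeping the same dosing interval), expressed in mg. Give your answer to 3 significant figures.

88.7 mg

To keep the same average steady-state level, dosing rate must scale with clearance.
CL ratio = 39.6 / 100 = 0.3960
New dose (same interval) = 224 × 0.3960 = 88.70 mg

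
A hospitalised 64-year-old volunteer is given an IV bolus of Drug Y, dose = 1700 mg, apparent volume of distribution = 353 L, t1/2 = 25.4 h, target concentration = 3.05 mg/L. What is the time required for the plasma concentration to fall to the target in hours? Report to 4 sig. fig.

C₀ = Dose / Vd = 1700 / 353 = 4.816 mg/L
k = ln2 / t½ = 0.693147 / 25.4 = 0.02729 h⁻¹
t = ln(C₀ / C) / k = ln(4.816 / 3.05) / 0.02729
  = ln(1.579) / 0.02729 = 0.4568 / 0.02729 = 16.74 h

16.74 h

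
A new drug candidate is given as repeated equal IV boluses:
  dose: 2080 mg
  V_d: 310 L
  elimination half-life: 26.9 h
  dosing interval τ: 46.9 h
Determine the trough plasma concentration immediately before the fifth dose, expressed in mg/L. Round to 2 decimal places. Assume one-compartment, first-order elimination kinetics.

2.83 mg/L

C₀ per dose = Dose / Vd = 2080 / 310 = 6.710 mg/L
k = ln2 / t½ = 0.693147 / 26.9 = 0.02577 h⁻¹
Fraction remaining after one interval: r = e^(−kτ) = e^(−0.02577 × 46.9) = 0.2986
Before dose 5, 4 doses have been given (aged 1τ, 2τ, 3τ, 4τ).
C_trough = C₀ × (r + r² + … + r^4) = C₀ × r(1−r^4)/(1−r)
        = 6.710 × 0.2986 × (1 − 0.007950) / (1 − 0.2986) = 2.834 mg/L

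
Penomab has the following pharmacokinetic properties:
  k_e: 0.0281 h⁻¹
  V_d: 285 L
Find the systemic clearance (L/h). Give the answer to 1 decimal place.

8.0 L/h

CL = k × Vd = 0.0281 × 285 = 8.009 L/h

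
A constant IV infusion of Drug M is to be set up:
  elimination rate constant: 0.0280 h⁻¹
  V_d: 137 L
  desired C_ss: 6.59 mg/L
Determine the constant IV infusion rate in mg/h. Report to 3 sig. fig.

CL = k × Vd = 0.02800 × 137 = 3.836 L/h
At steady state, infusion rate R₀ = Css × CL = 6.59 × 3.836 = 25.28 mg/h

25.3 mg/h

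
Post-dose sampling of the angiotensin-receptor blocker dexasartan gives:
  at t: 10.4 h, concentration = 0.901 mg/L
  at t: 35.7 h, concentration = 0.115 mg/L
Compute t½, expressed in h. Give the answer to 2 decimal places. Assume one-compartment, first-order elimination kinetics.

8.52 h

k = ln(C₁/C₂) / (t₂ − t₁) = ln(0.901/0.115) / (35.7 − 10.4)
  = 2.059 / 25.30 = 0.08138 h⁻¹
t½ = ln2 / k = 0.693147 / 0.08138 = 8.517 h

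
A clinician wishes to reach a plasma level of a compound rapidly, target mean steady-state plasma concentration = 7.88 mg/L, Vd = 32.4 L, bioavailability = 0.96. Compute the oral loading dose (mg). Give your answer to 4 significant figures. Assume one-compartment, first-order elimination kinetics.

266.0 mg

LD = Css × Vd / F = 7.88 × 32.4 / 0.96 = 266.0 mg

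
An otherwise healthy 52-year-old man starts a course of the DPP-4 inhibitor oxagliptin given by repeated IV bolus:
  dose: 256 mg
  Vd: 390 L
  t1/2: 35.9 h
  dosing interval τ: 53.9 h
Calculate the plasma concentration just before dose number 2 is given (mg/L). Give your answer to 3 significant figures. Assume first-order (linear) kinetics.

0.232 mg/L

C₀ per dose = Dose / Vd = 256 / 390 = 0.6564 mg/L
k = ln2 / t½ = 0.693147 / 35.9 = 0.01931 h⁻¹
Fraction remaining after one interval: r = e^(−kτ) = e^(−0.01931 × 53.9) = 0.3532
Before dose 2, 1 dose has been given (aged 1τ).
C_trough = C₀ × r = 0.6564 × 0.3532 = 0.2318 mg/L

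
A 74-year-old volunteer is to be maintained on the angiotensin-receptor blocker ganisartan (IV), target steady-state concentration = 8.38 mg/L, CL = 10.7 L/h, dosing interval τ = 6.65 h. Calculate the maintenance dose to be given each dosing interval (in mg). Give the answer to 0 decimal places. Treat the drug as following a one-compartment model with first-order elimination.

At steady state, Dose/τ = Css × CL.
Dose = Css × CL × τ = 8.38 × 10.70 × 6.65 = 596.3 mg

596 mg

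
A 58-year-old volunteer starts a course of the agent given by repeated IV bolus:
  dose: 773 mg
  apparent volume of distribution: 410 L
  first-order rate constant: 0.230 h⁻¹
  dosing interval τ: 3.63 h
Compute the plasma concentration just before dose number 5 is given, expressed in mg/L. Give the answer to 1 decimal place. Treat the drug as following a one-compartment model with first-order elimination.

1.4 mg/L

C₀ per dose = Dose / Vd = 773 / 410 = 1.885 mg/L
Fraction remaining after one interval: r = e^(−kτ) = e^(−0.2300 × 3.63) = 0.4339
Before dose 5, 4 doses have been given (aged 1τ, 2τ, 3τ, 4τ).
C_trough = C₀ × (r + r² + … + r^4) = C₀ × r(1−r^4)/(1−r)
        = 1.885 × 0.4339 × (1 − 0.03545) / (1 − 0.4339) = 1.394 mg/L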